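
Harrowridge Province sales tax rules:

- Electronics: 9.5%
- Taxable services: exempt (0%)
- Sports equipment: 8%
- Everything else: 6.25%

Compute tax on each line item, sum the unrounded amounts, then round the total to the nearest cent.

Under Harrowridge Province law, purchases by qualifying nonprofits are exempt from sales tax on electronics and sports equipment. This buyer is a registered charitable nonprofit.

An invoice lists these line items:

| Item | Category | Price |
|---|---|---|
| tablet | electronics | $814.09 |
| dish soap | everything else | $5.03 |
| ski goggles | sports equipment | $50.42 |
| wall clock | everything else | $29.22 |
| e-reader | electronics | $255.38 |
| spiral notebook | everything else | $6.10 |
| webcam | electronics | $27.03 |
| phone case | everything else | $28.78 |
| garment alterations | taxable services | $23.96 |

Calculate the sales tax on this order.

Tablet $814.09: electronics, buyer-exempt → 0% → $0.00
Dish soap $5.03: everything else → 6.25% → $0.314375
Ski goggles $50.42: sports equipment, buyer-exempt → 0% → $0.00
Wall clock $29.22: everything else → 6.25% → $1.82625
E-reader $255.38: electronics, buyer-exempt → 0% → $0.00
Spiral notebook $6.10: everything else → 6.25% → $0.38125
Webcam $27.03: electronics, buyer-exempt → 0% → $0.00
Phone case $28.78: everything else → 6.25% → $1.79875
Garment alterations $23.96: taxable services → 0% → $0.00
Unrounded tax sum = $4.320625 → $4.32

$4.32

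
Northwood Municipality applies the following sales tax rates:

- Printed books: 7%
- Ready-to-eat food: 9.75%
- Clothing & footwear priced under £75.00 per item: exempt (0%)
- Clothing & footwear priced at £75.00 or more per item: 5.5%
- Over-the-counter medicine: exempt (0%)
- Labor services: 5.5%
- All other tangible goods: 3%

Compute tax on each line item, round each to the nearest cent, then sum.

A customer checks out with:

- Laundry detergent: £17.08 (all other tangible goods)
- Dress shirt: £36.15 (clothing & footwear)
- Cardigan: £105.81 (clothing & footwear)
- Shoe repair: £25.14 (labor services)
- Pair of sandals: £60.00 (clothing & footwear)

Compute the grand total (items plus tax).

Laundry detergent £17.08: all other tangible goods → 3% → £0.51
Dress shirt £36.15: clothing & footwear, under £75.00 → 0% → £0.00
Cardigan £105.81: clothing & footwear, £75.00 or more → 5.5% → £5.82
Shoe repair £25.14: labor services → 5.5% → £1.38
Pair of sandals £60.00: clothing & footwear, under £75.00 → 0% → £0.00
Subtotal = £244.18; tax = £7.71; total due = £251.89

£251.89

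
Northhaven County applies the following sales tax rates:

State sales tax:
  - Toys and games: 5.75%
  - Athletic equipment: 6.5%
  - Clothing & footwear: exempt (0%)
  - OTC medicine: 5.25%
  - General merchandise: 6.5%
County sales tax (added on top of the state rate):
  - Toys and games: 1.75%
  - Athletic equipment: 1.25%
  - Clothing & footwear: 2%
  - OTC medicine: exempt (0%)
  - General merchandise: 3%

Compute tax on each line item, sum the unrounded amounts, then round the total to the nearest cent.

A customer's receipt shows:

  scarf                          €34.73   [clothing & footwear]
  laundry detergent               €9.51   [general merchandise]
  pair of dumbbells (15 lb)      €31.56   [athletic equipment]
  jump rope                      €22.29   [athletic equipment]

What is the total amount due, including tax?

Scarf €34.73: clothing & footwear → 0% + 2% county = 2% → €0.6946
Laundry detergent €9.51: general merchandise → 6.5% + 3% county = 9.5% → €0.90345
Pair of dumbbells (15 lb) €31.56: athletic equipment → 6.5% + 1.25% county = 7.75% → €2.4459
Jump rope €22.29: athletic equipment → 6.5% + 1.25% county = 7.75% → €1.727475
Subtotal = €98.09; unrounded tax = €5.771425 → €5.77; total due = €103.86

€103.86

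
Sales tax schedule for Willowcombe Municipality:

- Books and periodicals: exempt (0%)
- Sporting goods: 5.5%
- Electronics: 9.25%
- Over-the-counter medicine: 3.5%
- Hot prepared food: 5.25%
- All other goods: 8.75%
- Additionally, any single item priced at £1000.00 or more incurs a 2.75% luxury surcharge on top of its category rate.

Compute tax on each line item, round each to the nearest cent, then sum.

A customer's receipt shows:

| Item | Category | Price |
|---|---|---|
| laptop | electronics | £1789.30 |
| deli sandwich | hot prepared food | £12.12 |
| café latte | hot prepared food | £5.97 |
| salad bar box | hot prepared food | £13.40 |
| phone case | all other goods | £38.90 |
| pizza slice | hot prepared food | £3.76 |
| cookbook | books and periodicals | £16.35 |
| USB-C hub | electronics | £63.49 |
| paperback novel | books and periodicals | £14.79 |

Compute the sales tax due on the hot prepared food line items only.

£1.85

Deli sandwich £12.12: hot prepared food → 5.25% → £0.64
Café latte £5.97: hot prepared food → 5.25% → £0.31
Salad bar box £13.40: hot prepared food → 5.25% → £0.70
Pizza slice £3.76: hot prepared food → 5.25% → £0.20
Tax on hot prepared food = £0.64 + £0.31 + £0.70 + £0.20 = £1.85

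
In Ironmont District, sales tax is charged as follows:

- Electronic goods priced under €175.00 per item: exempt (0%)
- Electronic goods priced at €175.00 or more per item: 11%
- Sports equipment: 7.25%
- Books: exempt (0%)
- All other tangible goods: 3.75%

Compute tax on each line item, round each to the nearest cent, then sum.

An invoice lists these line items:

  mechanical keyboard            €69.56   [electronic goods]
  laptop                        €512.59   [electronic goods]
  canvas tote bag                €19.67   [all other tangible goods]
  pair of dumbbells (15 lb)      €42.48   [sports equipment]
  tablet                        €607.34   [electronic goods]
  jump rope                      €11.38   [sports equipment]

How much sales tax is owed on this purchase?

Mechanical keyboard €69.56: electronic goods, under €175.00 → 0% → €0.00
Laptop €512.59: electronic goods, €175.00 or more → 11% → €56.38
Canvas tote bag €19.67: all other tangible goods → 3.75% → €0.74
Pair of dumbbells (15 lb) €42.48: sports equipment → 7.25% → €3.08
Tablet €607.34: electronic goods, €175.00 or more → 11% → €66.81
Jump rope €11.38: sports equipment → 7.25% → €0.83
Total tax = €56.38 + €0.74 + €3.08 + €66.81 + €0.83 = €127.84

€127.84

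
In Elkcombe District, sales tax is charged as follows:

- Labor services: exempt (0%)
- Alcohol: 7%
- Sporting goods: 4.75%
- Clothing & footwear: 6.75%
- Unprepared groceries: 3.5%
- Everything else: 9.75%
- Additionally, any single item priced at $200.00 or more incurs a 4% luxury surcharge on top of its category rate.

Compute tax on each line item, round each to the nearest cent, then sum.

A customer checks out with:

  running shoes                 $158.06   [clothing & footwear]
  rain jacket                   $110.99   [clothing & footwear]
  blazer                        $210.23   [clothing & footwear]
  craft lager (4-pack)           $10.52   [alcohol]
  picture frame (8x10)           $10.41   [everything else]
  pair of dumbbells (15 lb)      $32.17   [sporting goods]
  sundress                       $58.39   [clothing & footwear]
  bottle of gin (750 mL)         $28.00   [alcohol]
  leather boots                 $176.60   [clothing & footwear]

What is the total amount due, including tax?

$857.23

Running shoes $158.06: clothing & footwear → 6.75% → $10.67
Rain jacket $110.99: clothing & footwear → 6.75% → $7.49
Blazer $210.23: clothing & footwear → 6.75% + 4% surcharge = 10.75% → $22.60
Craft lager (4-pack) $10.52: alcohol → 7% → $0.74
Picture frame (8x10) $10.41: everything else → 9.75% → $1.01
Pair of dumbbells (15 lb) $32.17: sporting goods → 4.75% → $1.53
Sundress $58.39: clothing & footwear → 6.75% → $3.94
Bottle of gin (750 mL) $28.00: alcohol → 7% → $1.96
Leather boots $176.60: clothing & footwear → 6.75% → $11.92
Subtotal = $795.37; tax = $61.86; total due = $857.23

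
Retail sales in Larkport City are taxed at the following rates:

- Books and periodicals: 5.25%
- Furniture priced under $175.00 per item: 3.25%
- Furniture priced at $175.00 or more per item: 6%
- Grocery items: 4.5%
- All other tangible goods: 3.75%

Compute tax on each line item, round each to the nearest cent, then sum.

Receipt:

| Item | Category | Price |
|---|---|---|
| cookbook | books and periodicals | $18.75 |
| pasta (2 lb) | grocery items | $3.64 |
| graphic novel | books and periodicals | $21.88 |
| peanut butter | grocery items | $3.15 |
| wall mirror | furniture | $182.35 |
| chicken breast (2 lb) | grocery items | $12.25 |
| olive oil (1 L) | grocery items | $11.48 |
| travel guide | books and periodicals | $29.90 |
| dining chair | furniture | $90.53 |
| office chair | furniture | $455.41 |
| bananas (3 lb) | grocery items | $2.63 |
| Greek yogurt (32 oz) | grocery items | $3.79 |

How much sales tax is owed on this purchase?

$46.56

Cookbook $18.75: books and periodicals → 5.25% → $0.98
Pasta (2 lb) $3.64: grocery items → 4.5% → $0.16
Graphic novel $21.88: books and periodicals → 5.25% → $1.15
Peanut butter $3.15: grocery items → 4.5% → $0.14
Wall mirror $182.35: furniture, $175.00 or more → 6% → $10.94
Chicken breast (2 lb) $12.25: grocery items → 4.5% → $0.55
Olive oil (1 L) $11.48: grocery items → 4.5% → $0.52
Travel guide $29.90: books and periodicals → 5.25% → $1.57
Dining chair $90.53: furniture, under $175.00 → 3.25% → $2.94
Office chair $455.41: furniture, $175.00 or more → 6% → $27.32
Bananas (3 lb) $2.63: grocery items → 4.5% → $0.12
Greek yogurt (32 oz) $3.79: grocery items → 4.5% → $0.17
Total tax = $0.98 + $0.16 + $1.15 + $0.14 + $10.94 + $0.55 + $0.52 + $1.57 + $2.94 + $27.32 + $0.12 + $0.17 = $46.56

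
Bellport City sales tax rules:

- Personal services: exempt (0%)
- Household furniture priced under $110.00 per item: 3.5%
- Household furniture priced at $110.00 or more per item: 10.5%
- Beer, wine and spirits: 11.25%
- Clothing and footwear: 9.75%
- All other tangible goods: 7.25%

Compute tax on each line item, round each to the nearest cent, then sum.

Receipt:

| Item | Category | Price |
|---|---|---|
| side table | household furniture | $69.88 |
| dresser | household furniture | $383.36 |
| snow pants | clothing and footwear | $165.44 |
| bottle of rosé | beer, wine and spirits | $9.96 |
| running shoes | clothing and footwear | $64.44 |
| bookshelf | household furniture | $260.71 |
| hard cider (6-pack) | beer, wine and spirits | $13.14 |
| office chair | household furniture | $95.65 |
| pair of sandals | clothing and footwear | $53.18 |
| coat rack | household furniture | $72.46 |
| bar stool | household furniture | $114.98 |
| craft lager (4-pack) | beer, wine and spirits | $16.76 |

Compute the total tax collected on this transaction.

$120.12

Side table $69.88: household furniture, under $110.00 → 3.5% → $2.45
Dresser $383.36: household furniture, $110.00 or more → 10.5% → $40.25
Snow pants $165.44: clothing and footwear → 9.75% → $16.13
Bottle of rosé $9.96: beer, wine and spirits → 11.25% → $1.12
Running shoes $64.44: clothing and footwear → 9.75% → $6.28
Bookshelf $260.71: household furniture, $110.00 or more → 10.5% → $27.37
Hard cider (6-pack) $13.14: beer, wine and spirits → 11.25% → $1.48
Office chair $95.65: household furniture, under $110.00 → 3.5% → $3.35
Pair of sandals $53.18: clothing and footwear → 9.75% → $5.19
Coat rack $72.46: household furniture, under $110.00 → 3.5% → $2.54
Bar stool $114.98: household furniture, $110.00 or more → 10.5% → $12.07
Craft lager (4-pack) $16.76: beer, wine and spirits → 11.25% → $1.89
Total tax = $2.45 + $40.25 + $16.13 + $1.12 + $6.28 + $27.37 + $1.48 + $3.35 + $5.19 + $2.54 + $12.07 + $1.89 = $120.12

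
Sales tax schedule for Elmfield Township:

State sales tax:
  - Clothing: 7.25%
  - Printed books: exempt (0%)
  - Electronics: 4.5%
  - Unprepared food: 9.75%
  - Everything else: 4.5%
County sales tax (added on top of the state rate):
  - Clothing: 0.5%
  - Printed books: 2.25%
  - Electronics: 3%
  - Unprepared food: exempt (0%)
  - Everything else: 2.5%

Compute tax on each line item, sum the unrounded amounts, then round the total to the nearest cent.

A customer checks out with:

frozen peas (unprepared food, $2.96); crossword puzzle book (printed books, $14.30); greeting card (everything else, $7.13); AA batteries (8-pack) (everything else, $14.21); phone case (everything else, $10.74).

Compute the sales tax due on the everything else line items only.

$2.25

Greeting card $7.13: everything else → 4.5% + 2.5% county = 7% → $0.4991
AA batteries (8-pack) $14.21: everything else → 4.5% + 2.5% county = 7% → $0.9947
Phone case $10.74: everything else → 4.5% + 2.5% county = 7% → $0.7518
Tax on everything else: unrounded sum = $2.2456 → $2.25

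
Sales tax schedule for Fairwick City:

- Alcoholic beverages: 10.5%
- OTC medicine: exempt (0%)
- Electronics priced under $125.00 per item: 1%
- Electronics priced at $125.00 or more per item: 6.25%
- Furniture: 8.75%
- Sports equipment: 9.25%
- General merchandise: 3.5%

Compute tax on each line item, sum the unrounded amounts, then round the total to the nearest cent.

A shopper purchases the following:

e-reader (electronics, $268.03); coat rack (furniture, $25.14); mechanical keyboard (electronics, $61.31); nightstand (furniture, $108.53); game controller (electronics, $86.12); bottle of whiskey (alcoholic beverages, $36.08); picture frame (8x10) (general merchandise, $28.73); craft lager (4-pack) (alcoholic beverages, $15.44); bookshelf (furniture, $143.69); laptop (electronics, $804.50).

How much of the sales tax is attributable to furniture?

Coat rack $25.14: furniture → 8.75% → $2.19975
Nightstand $108.53: furniture → 8.75% → $9.496375
Bookshelf $143.69: furniture → 8.75% → $12.572875
Tax on furniture: unrounded sum = $24.269 → $24.27

$24.27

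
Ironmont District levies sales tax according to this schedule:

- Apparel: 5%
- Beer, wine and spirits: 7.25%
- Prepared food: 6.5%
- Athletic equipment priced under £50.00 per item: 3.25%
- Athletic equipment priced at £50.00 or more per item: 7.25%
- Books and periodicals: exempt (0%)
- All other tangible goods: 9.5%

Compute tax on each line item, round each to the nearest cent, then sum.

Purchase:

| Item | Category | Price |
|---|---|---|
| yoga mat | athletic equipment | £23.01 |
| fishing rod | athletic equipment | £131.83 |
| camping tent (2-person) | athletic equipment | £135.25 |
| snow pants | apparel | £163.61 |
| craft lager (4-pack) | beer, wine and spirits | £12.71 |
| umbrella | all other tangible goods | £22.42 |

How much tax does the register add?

Yoga mat £23.01: athletic equipment, under £50.00 → 3.25% → £0.75
Fishing rod £131.83: athletic equipment, £50.00 or more → 7.25% → £9.56
Camping tent (2-person) £135.25: athletic equipment, £50.00 or more → 7.25% → £9.81
Snow pants £163.61: apparel → 5% → £8.18
Craft lager (4-pack) £12.71: beer, wine and spirits → 7.25% → £0.92
Umbrella £22.42: all other tangible goods → 9.5% → £2.13
Total tax = £0.75 + £9.56 + £9.81 + £8.18 + £0.92 + £2.13 = £31.35

£31.35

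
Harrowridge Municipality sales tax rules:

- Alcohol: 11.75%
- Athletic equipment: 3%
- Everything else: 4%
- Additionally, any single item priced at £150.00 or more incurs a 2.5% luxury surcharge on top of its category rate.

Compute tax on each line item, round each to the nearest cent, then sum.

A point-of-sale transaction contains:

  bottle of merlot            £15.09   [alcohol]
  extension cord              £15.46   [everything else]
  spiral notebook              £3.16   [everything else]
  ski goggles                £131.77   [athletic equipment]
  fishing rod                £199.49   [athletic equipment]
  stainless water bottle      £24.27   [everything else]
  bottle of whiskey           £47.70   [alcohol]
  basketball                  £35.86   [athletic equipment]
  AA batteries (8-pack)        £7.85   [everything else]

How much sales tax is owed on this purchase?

Bottle of merlot £15.09: alcohol → 11.75% → £1.77
Extension cord £15.46: everything else → 4% → £0.62
Spiral notebook £3.16: everything else → 4% → £0.13
Ski goggles £131.77: athletic equipment → 3% → £3.95
Fishing rod £199.49: athletic equipment → 3% + 2.5% surcharge = 5.5% → £10.97
Stainless water bottle £24.27: everything else → 4% → £0.97
Bottle of whiskey £47.70: alcohol → 11.75% → £5.60
Basketball £35.86: athletic equipment → 3% → £1.08
AA batteries (8-pack) £7.85: everything else → 4% → £0.31
Total tax = £1.77 + £0.62 + £0.13 + £3.95 + £10.97 + £0.97 + £5.60 + £1.08 + £0.31 = £25.40

£25.40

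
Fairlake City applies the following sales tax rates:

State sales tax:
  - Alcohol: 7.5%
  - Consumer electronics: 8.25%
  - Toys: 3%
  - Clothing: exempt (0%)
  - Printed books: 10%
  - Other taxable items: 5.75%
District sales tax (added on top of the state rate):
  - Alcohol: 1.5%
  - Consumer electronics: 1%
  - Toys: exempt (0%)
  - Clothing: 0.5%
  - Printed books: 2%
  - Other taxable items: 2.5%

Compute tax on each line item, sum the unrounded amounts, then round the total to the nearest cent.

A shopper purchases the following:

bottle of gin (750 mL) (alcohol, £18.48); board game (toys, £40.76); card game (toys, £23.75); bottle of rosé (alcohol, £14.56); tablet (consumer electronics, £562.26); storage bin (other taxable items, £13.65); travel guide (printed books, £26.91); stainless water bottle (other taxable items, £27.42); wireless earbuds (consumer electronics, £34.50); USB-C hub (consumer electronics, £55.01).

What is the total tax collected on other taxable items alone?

£3.39

Storage bin £13.65: other taxable items → 5.75% + 2.5% district = 8.25% → £1.126125
Stainless water bottle £27.42: other taxable items → 5.75% + 2.5% district = 8.25% → £2.26215
Tax on other taxable items: unrounded sum = £3.388275 → £3.39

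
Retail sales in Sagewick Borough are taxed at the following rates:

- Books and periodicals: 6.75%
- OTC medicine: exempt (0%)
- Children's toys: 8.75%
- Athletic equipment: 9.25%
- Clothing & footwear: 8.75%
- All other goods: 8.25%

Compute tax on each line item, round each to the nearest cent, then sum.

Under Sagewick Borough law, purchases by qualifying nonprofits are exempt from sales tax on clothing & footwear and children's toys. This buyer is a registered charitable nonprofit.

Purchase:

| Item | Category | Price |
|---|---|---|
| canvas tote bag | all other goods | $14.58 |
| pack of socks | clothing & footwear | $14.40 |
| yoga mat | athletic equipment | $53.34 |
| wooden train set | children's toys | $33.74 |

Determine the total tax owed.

$6.13

Canvas tote bag $14.58: all other goods → 8.25% → $1.20
Pack of socks $14.40: clothing & footwear, buyer-exempt → 0% → $0.00
Yoga mat $53.34: athletic equipment → 9.25% → $4.93
Wooden train set $33.74: children's toys, buyer-exempt → 0% → $0.00
Total tax = $1.20 + $4.93 = $6.13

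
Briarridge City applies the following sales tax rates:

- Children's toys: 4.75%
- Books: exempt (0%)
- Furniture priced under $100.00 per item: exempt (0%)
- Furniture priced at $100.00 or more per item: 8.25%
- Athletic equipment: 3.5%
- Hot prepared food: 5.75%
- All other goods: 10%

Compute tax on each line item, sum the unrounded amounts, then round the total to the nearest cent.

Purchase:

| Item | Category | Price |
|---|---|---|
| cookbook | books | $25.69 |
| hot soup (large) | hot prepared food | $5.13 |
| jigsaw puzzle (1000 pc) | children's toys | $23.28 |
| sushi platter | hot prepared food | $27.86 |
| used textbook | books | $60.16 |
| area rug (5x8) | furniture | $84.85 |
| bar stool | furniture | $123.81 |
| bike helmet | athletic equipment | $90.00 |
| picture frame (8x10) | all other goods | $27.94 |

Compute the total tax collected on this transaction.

Cookbook $25.69: books → 0% → $0.00
Hot soup (large) $5.13: hot prepared food → 5.75% → $0.294975
Jigsaw puzzle (1000 pc) $23.28: children's toys → 4.75% → $1.1058
Sushi platter $27.86: hot prepared food → 5.75% → $1.60195
Used textbook $60.16: books → 0% → $0.00
Area rug (5x8) $84.85: furniture, under $100.00 → 0% → $0.00
Bar stool $123.81: furniture, $100.00 or more → 8.25% → $10.214325
Bike helmet $90.00: athletic equipment → 3.5% → $3.15
Picture frame (8x10) $27.94: all other goods → 10% → $2.794
Unrounded tax sum = $19.16105 → $19.16

$19.16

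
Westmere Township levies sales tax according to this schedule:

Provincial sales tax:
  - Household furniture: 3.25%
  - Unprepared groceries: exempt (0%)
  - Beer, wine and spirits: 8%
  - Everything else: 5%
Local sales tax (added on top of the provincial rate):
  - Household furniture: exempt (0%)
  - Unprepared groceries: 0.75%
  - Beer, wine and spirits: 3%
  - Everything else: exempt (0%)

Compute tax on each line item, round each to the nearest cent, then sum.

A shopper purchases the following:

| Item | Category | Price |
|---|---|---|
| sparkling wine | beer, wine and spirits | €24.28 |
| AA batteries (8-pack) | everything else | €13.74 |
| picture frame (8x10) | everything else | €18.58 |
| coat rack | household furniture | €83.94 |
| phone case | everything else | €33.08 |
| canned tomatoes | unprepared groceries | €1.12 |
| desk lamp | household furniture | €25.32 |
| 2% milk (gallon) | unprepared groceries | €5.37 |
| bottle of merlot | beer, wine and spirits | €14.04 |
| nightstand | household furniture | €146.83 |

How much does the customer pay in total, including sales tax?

€382.15

Sparkling wine €24.28: beer, wine and spirits → 8% + 3% local = 11% → €2.67
AA batteries (8-pack) €13.74: everything else → 5% + 0% local = 5% → €0.69
Picture frame (8x10) €18.58: everything else → 5% + 0% local = 5% → €0.93
Coat rack €83.94: household furniture → 3.25% + 0% local = 3.25% → €2.73
Phone case €33.08: everything else → 5% + 0% local = 5% → €1.65
Canned tomatoes €1.12: unprepared groceries → 0% + 0.75% local = 0.75% → €0.01
Desk lamp €25.32: household furniture → 3.25% + 0% local = 3.25% → €0.82
2% milk (gallon) €5.37: unprepared groceries → 0% + 0.75% local = 0.75% → €0.04
Bottle of merlot €14.04: beer, wine and spirits → 8% + 3% local = 11% → €1.54
Nightstand €146.83: household furniture → 3.25% + 0% local = 3.25% → €4.77
Subtotal = €366.30; tax = €15.85; total due = €382.15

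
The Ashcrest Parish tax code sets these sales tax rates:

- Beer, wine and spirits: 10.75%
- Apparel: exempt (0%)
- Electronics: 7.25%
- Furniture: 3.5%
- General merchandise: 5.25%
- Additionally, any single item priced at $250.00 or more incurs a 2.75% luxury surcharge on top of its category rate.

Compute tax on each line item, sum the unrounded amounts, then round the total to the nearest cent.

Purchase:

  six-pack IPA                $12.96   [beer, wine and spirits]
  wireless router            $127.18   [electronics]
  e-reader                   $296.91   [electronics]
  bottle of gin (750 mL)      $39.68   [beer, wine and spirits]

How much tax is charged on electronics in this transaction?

Wireless router $127.18: electronics → 7.25% → $9.22055
E-reader $296.91: electronics → 7.25% + 2.75% surcharge = 10% → $29.691
Tax on electronics: unrounded sum = $38.91155 → $38.91

$38.91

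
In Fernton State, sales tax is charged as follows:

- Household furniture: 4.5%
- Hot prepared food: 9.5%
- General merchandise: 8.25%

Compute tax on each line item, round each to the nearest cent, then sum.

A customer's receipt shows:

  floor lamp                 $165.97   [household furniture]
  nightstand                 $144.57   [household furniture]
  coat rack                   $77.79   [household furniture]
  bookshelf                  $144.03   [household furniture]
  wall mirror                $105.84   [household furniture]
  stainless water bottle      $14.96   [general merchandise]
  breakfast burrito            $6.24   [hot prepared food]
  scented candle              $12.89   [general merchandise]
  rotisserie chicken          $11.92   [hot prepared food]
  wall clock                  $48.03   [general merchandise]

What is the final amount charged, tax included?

$768.93

Floor lamp $165.97: household furniture → 4.5% → $7.47
Nightstand $144.57: household furniture → 4.5% → $6.51
Coat rack $77.79: household furniture → 4.5% → $3.50
Bookshelf $144.03: household furniture → 4.5% → $6.48
Wall mirror $105.84: household furniture → 4.5% → $4.76
Stainless water bottle $14.96: general merchandise → 8.25% → $1.23
Breakfast burrito $6.24: hot prepared food → 9.5% → $0.59
Scented candle $12.89: general merchandise → 8.25% → $1.06
Rotisserie chicken $11.92: hot prepared food → 9.5% → $1.13
Wall clock $48.03: general merchandise → 8.25% → $3.96
Subtotal = $732.24; tax = $36.69; total due = $768.93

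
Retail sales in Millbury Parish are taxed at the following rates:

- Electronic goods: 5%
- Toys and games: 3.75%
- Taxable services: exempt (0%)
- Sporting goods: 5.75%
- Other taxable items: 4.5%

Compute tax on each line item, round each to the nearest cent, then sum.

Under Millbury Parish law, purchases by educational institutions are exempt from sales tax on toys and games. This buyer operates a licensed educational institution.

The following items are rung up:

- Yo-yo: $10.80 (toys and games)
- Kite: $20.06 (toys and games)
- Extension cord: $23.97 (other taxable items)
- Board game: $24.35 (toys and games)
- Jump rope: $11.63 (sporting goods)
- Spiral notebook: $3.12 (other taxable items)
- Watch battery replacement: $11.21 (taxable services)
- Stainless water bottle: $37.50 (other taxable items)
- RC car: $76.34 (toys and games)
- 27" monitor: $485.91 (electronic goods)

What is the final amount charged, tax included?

$732.77

Yo-yo $10.80: toys and games, buyer-exempt → 0% → $0.00
Kite $20.06: toys and games, buyer-exempt → 0% → $0.00
Extension cord $23.97: other taxable items → 4.5% → $1.08
Board game $24.35: toys and games, buyer-exempt → 0% → $0.00
Jump rope $11.63: sporting goods → 5.75% → $0.67
Spiral notebook $3.12: other taxable items → 4.5% → $0.14
Watch battery replacement $11.21: taxable services → 0% → $0.00
Stainless water bottle $37.50: other taxable items → 4.5% → $1.69
RC car $76.34: toys and games, buyer-exempt → 0% → $0.00
27" monitor $485.91: electronic goods → 5% → $24.30
Subtotal = $704.89; tax = $27.88; total due = $732.77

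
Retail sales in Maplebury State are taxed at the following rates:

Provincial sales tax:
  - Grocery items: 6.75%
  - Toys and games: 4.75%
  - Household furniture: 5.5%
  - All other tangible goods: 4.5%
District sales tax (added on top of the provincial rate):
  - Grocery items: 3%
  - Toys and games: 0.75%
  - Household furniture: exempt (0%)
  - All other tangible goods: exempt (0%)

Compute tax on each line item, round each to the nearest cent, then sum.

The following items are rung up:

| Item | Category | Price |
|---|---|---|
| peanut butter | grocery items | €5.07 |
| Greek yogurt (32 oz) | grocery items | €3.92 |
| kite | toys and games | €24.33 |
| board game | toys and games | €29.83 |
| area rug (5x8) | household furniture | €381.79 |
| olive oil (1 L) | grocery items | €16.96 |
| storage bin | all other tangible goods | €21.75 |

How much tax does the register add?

Peanut butter €5.07: grocery items → 6.75% + 3% district = 9.75% → €0.49
Greek yogurt (32 oz) €3.92: grocery items → 6.75% + 3% district = 9.75% → €0.38
Kite €24.33: toys and games → 4.75% + 0.75% district = 5.5% → €1.34
Board game €29.83: toys and games → 4.75% + 0.75% district = 5.5% → €1.64
Area rug (5x8) €381.79: household furniture → 5.5% + 0% district = 5.5% → €21.00
Olive oil (1 L) €16.96: grocery items → 6.75% + 3% district = 9.75% → €1.65
Storage bin €21.75: all other tangible goods → 4.5% + 0% district = 4.5% → €0.98
Total tax = €0.49 + €0.38 + €1.34 + €1.64 + €21.00 + €1.65 + €0.98 = €27.48

€27.48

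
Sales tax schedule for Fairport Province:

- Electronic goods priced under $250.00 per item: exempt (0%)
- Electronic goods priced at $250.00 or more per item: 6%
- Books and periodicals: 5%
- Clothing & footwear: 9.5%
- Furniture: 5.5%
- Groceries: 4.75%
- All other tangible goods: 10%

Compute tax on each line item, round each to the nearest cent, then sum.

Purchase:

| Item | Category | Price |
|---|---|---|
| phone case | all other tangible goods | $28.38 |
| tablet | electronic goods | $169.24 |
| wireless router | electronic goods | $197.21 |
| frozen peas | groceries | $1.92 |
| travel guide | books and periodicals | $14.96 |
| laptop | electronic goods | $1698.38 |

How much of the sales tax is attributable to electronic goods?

$101.90

Tablet $169.24: electronic goods, under $250.00 → 0% → $0.00
Wireless router $197.21: electronic goods, under $250.00 → 0% → $0.00
Laptop $1698.38: electronic goods, $250.00 or more → 6% → $101.90
Tax on electronic goods = $0.00 + $0.00 + $101.90 = $101.90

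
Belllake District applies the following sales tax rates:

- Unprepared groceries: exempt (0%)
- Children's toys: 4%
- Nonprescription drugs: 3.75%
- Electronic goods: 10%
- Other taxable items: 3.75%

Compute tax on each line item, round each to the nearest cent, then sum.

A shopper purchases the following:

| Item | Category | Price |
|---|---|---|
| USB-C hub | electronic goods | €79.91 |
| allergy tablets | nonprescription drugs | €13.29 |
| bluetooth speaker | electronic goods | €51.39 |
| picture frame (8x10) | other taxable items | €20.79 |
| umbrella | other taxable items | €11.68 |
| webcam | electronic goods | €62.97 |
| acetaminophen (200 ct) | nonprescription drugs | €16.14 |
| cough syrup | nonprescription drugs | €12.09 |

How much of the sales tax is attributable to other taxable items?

Picture frame (8x10) €20.79: other taxable items → 3.75% → €0.78
Umbrella €11.68: other taxable items → 3.75% → €0.44
Tax on other taxable items = €0.78 + €0.44 = €1.22

€1.22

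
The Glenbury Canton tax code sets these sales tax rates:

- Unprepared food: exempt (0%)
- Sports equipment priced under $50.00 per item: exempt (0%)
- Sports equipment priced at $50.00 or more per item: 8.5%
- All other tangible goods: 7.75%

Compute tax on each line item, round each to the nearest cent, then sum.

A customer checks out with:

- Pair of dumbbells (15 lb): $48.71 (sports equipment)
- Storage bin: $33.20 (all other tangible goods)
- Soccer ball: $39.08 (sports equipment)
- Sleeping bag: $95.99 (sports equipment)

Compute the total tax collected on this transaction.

Pair of dumbbells (15 lb) $48.71: sports equipment, under $50.00 → 0% → $0.00
Storage bin $33.20: all other tangible goods → 7.75% → $2.57
Soccer ball $39.08: sports equipment, under $50.00 → 0% → $0.00
Sleeping bag $95.99: sports equipment, $50.00 or more → 8.5% → $8.16
Total tax = $2.57 + $8.16 = $10.73

$10.73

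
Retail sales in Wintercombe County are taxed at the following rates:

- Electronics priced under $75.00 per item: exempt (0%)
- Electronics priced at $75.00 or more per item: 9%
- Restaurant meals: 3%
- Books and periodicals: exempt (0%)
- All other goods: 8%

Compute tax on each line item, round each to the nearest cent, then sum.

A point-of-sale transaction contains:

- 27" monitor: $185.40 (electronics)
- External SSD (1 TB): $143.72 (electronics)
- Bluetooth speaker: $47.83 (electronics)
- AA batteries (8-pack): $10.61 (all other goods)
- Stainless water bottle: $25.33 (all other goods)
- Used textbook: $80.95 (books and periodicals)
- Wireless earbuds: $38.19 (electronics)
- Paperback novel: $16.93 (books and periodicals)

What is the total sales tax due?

$32.50

27" monitor $185.40: electronics, $75.00 or more → 9% → $16.69
External SSD (1 TB) $143.72: electronics, $75.00 or more → 9% → $12.93
Bluetooth speaker $47.83: electronics, under $75.00 → 0% → $0.00
AA batteries (8-pack) $10.61: all other goods → 8% → $0.85
Stainless water bottle $25.33: all other goods → 8% → $2.03
Used textbook $80.95: books and periodicals → 0% → $0.00
Wireless earbuds $38.19: electronics, under $75.00 → 0% → $0.00
Paperback novel $16.93: books and periodicals → 0% → $0.00
Total tax = $16.69 + $12.93 + $0.85 + $2.03 = $32.50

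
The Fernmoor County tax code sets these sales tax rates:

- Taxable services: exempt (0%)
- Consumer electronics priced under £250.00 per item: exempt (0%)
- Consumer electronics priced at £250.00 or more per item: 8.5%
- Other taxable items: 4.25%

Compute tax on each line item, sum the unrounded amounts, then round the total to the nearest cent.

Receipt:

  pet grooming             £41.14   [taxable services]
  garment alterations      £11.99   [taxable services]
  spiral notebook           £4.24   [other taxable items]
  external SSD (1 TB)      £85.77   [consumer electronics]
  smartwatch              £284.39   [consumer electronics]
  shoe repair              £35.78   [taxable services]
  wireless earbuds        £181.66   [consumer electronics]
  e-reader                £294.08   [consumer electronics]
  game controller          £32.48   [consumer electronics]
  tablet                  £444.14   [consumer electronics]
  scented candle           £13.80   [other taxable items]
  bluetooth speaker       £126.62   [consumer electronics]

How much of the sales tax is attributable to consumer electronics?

External SSD (1 TB) £85.77: consumer electronics, under £250.00 → 0% → £0.00
Smartwatch £284.39: consumer electronics, £250.00 or more → 8.5% → £24.17315
Wireless earbuds £181.66: consumer electronics, under £250.00 → 0% → £0.00
E-reader £294.08: consumer electronics, £250.00 or more → 8.5% → £24.9968
Game controller £32.48: consumer electronics, under £250.00 → 0% → £0.00
Tablet £444.14: consumer electronics, £250.00 or more → 8.5% → £37.7519
Bluetooth speaker £126.62: consumer electronics, under £250.00 → 0% → £0.00
Tax on consumer electronics: unrounded sum = £86.92185 → £86.92

£86.92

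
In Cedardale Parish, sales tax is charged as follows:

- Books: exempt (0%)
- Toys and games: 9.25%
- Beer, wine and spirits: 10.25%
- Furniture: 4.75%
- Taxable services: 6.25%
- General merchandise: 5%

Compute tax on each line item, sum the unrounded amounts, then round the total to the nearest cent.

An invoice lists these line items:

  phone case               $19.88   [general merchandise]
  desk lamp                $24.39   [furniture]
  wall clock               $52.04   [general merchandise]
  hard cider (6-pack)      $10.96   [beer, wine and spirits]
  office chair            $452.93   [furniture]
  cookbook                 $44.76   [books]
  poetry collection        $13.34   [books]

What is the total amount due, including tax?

$645.69

Phone case $19.88: general merchandise → 5% → $0.994
Desk lamp $24.39: furniture → 4.75% → $1.158525
Wall clock $52.04: general merchandise → 5% → $2.602
Hard cider (6-pack) $10.96: beer, wine and spirits → 10.25% → $1.1234
Office chair $452.93: furniture → 4.75% → $21.514175
Cookbook $44.76: books → 0% → $0.00
Poetry collection $13.34: books → 0% → $0.00
Subtotal = $618.30; unrounded tax = $27.3921 → $27.39; total due = $645.69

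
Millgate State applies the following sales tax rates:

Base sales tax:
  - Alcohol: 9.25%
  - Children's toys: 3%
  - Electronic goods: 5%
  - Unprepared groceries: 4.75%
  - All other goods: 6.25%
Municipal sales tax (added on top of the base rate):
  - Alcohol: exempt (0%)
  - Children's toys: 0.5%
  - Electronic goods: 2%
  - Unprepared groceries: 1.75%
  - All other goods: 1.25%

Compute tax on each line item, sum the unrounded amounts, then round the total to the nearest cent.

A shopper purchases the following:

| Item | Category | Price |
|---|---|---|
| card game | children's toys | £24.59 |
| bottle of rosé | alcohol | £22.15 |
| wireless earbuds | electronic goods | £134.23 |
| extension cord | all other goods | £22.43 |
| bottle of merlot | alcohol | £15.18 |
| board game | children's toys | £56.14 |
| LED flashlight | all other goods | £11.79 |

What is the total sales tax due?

£18.24

Card game £24.59: children's toys → 3% + 0.5% municipal = 3.5% → £0.86065
Bottle of rosé £22.15: alcohol → 9.25% + 0% municipal = 9.25% → £2.048875
Wireless earbuds £134.23: electronic goods → 5% + 2% municipal = 7% → £9.3961
Extension cord £22.43: all other goods → 6.25% + 1.25% municipal = 7.5% → £1.68225
Bottle of merlot £15.18: alcohol → 9.25% + 0% municipal = 9.25% → £1.40415
Board game £56.14: children's toys → 3% + 0.5% municipal = 3.5% → £1.9649
LED flashlight £11.79: all other goods → 6.25% + 1.25% municipal = 7.5% → £0.88425
Unrounded tax sum = £18.241175 → £18.24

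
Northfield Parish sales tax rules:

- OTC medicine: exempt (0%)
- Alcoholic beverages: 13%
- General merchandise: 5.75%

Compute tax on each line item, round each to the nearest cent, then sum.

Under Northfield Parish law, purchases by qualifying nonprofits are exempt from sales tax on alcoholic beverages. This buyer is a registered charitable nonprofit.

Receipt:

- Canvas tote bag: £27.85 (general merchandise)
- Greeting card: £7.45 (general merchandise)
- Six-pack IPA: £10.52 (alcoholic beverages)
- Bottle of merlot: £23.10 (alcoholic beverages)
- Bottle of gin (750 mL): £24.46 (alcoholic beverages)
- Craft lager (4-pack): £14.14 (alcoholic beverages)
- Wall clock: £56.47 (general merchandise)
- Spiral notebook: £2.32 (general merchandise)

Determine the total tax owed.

£5.41

Canvas tote bag £27.85: general merchandise → 5.75% → £1.60
Greeting card £7.45: general merchandise → 5.75% → £0.43
Six-pack IPA £10.52: alcoholic beverages, buyer-exempt → 0% → £0.00
Bottle of merlot £23.10: alcoholic beverages, buyer-exempt → 0% → £0.00
Bottle of gin (750 mL) £24.46: alcoholic beverages, buyer-exempt → 0% → £0.00
Craft lager (4-pack) £14.14: alcoholic beverages, buyer-exempt → 0% → £0.00
Wall clock £56.47: general merchandise → 5.75% → £3.25
Spiral notebook £2.32: general merchandise → 5.75% → £0.13
Total tax = £1.60 + £0.43 + £3.25 + £0.13 = £5.41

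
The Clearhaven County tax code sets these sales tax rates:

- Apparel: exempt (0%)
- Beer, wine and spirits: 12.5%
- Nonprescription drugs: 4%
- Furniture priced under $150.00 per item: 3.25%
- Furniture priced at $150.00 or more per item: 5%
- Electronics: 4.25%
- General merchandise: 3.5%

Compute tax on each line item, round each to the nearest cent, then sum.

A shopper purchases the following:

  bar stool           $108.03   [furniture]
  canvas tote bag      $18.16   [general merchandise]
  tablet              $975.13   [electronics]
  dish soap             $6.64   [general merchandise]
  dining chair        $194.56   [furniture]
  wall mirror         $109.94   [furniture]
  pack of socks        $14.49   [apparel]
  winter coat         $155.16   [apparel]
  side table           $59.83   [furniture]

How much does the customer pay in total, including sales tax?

$1703.00

Bar stool $108.03: furniture, under $150.00 → 3.25% → $3.51
Canvas tote bag $18.16: general merchandise → 3.5% → $0.64
Tablet $975.13: electronics → 4.25% → $41.44
Dish soap $6.64: general merchandise → 3.5% → $0.23
Dining chair $194.56: furniture, $150.00 or more → 5% → $9.73
Wall mirror $109.94: furniture, under $150.00 → 3.25% → $3.57
Pack of socks $14.49: apparel → 0% → $0.00
Winter coat $155.16: apparel → 0% → $0.00
Side table $59.83: furniture, under $150.00 → 3.25% → $1.94
Subtotal = $1641.94; tax = $61.06; total due = $1703.00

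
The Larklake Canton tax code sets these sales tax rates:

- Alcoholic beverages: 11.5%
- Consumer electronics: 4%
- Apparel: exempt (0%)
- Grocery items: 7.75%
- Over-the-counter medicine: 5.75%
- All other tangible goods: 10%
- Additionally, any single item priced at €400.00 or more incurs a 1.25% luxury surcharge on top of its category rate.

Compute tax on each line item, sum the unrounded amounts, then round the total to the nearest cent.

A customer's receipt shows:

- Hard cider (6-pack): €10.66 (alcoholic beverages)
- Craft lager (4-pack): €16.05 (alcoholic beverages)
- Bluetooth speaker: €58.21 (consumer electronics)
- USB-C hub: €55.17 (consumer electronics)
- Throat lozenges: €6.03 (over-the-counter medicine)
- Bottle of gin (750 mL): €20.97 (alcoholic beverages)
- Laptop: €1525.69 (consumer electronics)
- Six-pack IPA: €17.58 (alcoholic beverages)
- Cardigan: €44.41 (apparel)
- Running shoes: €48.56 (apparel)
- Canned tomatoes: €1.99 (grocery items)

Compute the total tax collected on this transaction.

€92.64

Hard cider (6-pack) €10.66: alcoholic beverages → 11.5% → €1.2259
Craft lager (4-pack) €16.05: alcoholic beverages → 11.5% → €1.84575
Bluetooth speaker €58.21: consumer electronics → 4% → €2.3284
USB-C hub €55.17: consumer electronics → 4% → €2.2068
Throat lozenges €6.03: over-the-counter medicine → 5.75% → €0.346725
Bottle of gin (750 mL) €20.97: alcoholic beverages → 11.5% → €2.41155
Laptop €1525.69: consumer electronics → 4% + 1.25% surcharge = 5.25% → €80.098725
Six-pack IPA €17.58: alcoholic beverages → 11.5% → €2.0217
Cardigan €44.41: apparel → 0% → €0.00
Running shoes €48.56: apparel → 0% → €0.00
Canned tomatoes €1.99: grocery items → 7.75% → €0.154225
Unrounded tax sum = €92.639775 → €92.64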